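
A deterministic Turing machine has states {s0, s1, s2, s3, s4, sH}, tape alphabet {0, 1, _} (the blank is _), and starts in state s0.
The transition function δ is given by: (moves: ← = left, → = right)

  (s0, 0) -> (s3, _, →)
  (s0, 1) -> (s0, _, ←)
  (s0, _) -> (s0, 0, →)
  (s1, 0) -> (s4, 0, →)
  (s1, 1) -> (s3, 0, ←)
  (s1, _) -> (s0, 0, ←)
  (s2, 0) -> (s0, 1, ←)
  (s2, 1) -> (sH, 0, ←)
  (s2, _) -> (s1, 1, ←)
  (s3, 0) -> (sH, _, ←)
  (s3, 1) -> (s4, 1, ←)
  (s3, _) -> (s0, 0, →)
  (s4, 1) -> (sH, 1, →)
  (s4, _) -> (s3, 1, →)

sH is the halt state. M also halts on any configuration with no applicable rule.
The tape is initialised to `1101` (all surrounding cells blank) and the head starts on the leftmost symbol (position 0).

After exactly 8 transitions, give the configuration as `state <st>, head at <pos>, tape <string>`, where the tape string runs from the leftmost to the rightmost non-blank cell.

s0 | _[1]101   read 1 → write _, move ←, go to s0
s0 | [_]_101   read _ → write 0, move →, go to s0
s0 | 0[_]101   read _ → write 0, move →, go to s0
s0 | 00[1]01   read 1 → write _, move ←, go to s0
s0 | 0[0]_01   read 0 → write _, move →, go to s3
s3 | 0_[_]01   read _ → write 0, move →, go to s0
s0 | 0_0[0]1   read 0 → write _, move →, go to s3
s3 | 0_0_[1]   read 1 → write 1, move ←, go to s4
s4 | 0_0[_]1
After 8 steps: state s4, head at 2, tape 0_0_1.

state s4, head at 2, tape 0_0_1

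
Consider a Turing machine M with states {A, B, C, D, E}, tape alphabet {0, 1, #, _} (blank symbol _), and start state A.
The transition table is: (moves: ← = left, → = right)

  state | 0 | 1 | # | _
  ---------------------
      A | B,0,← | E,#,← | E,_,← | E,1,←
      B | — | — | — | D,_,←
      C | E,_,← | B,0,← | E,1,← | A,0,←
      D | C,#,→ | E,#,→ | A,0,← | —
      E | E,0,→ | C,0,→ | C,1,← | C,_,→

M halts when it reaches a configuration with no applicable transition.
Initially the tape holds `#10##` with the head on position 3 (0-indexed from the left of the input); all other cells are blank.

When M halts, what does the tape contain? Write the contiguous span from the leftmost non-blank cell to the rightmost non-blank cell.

#0000

state=A head=3 tape=#10[#]#   (A,#)→(E,_,←)
state=E head=2 tape=#1[0]_#   (E,0)→(E,0,→)
state=E head=3 tape=#10[_]#   (E,_)→(C,_,→)
state=C head=4 tape=#10_[#]   (C,#)→(E,1,←)
state=E head=3 tape=#10[_]1   (E,_)→(C,_,→)
state=C head=4 tape=#10_[1]   (C,1)→(B,0,←)
state=B head=3 tape=#10[_]0   (B,_)→(D,_,←)
state=D head=2 tape=#1[0]_0   (D,0)→(C,#,→)
state=C head=3 tape=#1#[_]0   (C,_)→(A,0,←)
state=A head=2 tape=#1[#]00   (A,#)→(E,_,←)
state=E head=1 tape=#[1]_00   (E,1)→(C,0,→)
state=C head=2 tape=#0[_]00   (C,_)→(A,0,←)
state=A head=1 tape=#[0]000   (A,0)→(B,0,←)
state=B head=0 tape=[#]0000
The non-blank tape span at halt is #0000.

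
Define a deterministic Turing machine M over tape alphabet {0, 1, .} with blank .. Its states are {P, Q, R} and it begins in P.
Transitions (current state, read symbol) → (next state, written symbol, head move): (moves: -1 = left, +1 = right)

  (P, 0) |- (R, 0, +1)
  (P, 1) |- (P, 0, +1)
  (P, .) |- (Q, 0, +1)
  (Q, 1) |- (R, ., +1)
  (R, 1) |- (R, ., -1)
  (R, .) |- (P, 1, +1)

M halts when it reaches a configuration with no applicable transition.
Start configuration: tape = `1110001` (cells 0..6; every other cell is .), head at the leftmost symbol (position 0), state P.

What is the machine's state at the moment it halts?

R

state=P head=0 tape=[1]110001   (P,1)→(P,0,+1)
state=P head=1 tape=0[1]10001   (P,1)→(P,0,+1)
state=P head=2 tape=00[1]0001   (P,1)→(P,0,+1)
state=P head=3 tape=000[0]001   (P,0)→(R,0,+1)
state=R head=4 tape=0000[0]01
No transition is defined for (R, 0); M halts in state R.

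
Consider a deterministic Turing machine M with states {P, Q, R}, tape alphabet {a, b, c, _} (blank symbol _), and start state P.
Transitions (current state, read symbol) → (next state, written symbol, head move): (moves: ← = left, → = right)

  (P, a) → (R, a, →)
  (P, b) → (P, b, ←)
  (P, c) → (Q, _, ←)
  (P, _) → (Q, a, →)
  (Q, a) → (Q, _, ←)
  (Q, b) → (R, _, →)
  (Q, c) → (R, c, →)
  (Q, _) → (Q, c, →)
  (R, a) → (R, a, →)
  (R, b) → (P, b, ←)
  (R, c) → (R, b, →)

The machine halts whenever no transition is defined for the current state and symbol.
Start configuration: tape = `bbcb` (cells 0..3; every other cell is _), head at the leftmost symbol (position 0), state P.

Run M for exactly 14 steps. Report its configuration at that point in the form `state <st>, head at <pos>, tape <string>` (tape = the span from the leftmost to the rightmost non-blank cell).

state=P head=0 tape=_[b]bcb_   (P,b)→(P,b,←)
state=P head=-1 tape=[_]bbcb_   (P,_)→(Q,a,→)
state=Q head=0 tape=a[b]bcb_   (Q,b)→(R,_,→)
state=R head=1 tape=a_[b]cb_   (R,b)→(P,b,←)
state=P head=0 tape=a[_]bcb_   (P,_)→(Q,a,→)
state=Q head=1 tape=aa[b]cb_   (Q,b)→(R,_,→)
state=R head=2 tape=aa_[c]b_   (R,c)→(R,b,→)
state=R head=3 tape=aa_b[b]_   (R,b)→(P,b,←)
state=P head=2 tape=aa_[b]b_   (P,b)→(P,b,←)
state=P head=1 tape=aa[_]bb_   (P,_)→(Q,a,→)
state=Q head=2 tape=aaa[b]b_   (Q,b)→(R,_,→)
state=R head=3 tape=aaa_[b]_   (R,b)→(P,b,←)
state=P head=2 tape=aaa[_]b_   (P,_)→(Q,a,→)
state=Q head=3 tape=aaaa[b]_   (Q,b)→(R,_,→)
state=R head=4 tape=aaaa_[_]
After 14 steps: state R, head at 4, tape aaaa.

state R, head at 4, tape aaaa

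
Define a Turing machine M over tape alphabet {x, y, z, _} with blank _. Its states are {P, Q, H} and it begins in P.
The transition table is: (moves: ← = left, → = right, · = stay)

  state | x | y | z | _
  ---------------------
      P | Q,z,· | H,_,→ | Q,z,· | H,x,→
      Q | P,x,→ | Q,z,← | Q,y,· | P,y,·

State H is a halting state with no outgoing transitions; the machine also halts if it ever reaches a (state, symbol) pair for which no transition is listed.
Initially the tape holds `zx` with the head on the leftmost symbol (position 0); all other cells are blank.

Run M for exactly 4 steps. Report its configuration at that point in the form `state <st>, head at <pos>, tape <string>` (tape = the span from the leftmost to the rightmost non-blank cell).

state P, head at -1, tape yzx

P | _[z]x   read z → write z, move ·, go to Q
Q | _[z]x   read z → write y, move ·, go to Q
Q | _[y]x   read y → write z, move ←, go to Q
Q | [_]zx   read _ → write y, move ·, go to P
P | [y]zx
After 4 steps: state P, head at -1, tape yzx.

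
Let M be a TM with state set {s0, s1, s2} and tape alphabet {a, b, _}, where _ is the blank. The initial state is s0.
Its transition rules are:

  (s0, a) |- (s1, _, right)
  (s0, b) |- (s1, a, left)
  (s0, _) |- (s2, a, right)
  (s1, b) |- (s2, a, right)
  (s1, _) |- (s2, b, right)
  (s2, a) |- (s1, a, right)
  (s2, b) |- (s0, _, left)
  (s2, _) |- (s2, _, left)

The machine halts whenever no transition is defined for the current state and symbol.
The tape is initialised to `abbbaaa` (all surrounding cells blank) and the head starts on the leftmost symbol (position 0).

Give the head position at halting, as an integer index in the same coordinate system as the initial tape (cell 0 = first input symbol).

state=s0 head=0 tape=[a]bbbaaa   (s0,a)→(s1,_,right)
state=s1 head=1 tape=_[b]bbaaa   (s1,b)→(s2,a,right)
state=s2 head=2 tape=_a[b]baaa   (s2,b)→(s0,_,left)
state=s0 head=1 tape=_[a]_baaa   (s0,a)→(s1,_,right)
state=s1 head=2 tape=__[_]baaa   (s1,_)→(s2,b,right)
state=s2 head=3 tape=__b[b]aaa   (s2,b)→(s0,_,left)
state=s0 head=2 tape=__[b]_aaa   (s0,b)→(s1,a,left)
state=s1 head=1 tape=_[_]a_aaa   (s1,_)→(s2,b,right)
state=s2 head=2 tape=_b[a]_aaa   (s2,a)→(s1,a,right)
state=s1 head=3 tape=_ba[_]aaa   (s1,_)→(s2,b,right)
state=s2 head=4 tape=_bab[a]aa   (s2,a)→(s1,a,right)
state=s1 head=5 tape=_baba[a]a
At halt the head is at cell 5.

5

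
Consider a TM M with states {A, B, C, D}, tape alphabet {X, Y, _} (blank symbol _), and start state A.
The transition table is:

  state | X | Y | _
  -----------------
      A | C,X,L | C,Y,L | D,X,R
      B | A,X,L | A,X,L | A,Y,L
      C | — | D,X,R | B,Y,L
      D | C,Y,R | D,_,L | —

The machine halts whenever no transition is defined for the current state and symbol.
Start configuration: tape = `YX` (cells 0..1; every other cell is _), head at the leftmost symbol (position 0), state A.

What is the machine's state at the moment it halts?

A | ____[Y]X   read Y → write Y, move L, go to C
C | ___[_]YX   read _ → write Y, move L, go to B
B | __[_]YYX   read _ → write Y, move L, go to A
A | _[_]YYYX   read _ → write X, move R, go to D
D | _X[Y]YYX   read Y → write _, move L, go to D
D | _[X]_YYX   read X → write Y, move R, go to C
C | _Y[_]YYX   read _ → write Y, move L, go to B
B | _[Y]YYYX   read Y → write X, move L, go to A
A | [_]XYYYX   read _ → write X, move R, go to D
D | X[X]YYYX   read X → write Y, move R, go to C
C | XY[Y]YYX   read Y → write X, move R, go to D
D | XYX[Y]YX   read Y → write _, move L, go to D
D | XY[X]_YX   read X → write Y, move R, go to C
C | XYY[_]YX   read _ → write Y, move L, go to B
B | XY[Y]YYX   read Y → write X, move L, go to A
A | X[Y]XYYX   read Y → write Y, move L, go to C
C | [X]YXYYX
No transition is defined for (C, X); M halts in state C.

C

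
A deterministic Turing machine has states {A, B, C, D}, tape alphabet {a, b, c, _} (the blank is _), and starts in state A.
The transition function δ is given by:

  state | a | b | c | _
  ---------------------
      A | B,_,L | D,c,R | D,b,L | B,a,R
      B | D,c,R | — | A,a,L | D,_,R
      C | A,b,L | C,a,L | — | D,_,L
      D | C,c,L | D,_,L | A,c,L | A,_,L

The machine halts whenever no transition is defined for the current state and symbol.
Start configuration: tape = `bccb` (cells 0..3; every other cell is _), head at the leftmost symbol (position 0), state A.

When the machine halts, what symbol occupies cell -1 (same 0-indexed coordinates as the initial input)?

b

state=A head=0 tape=____[b]ccb   (A,b)→(D,c,R)
state=D head=1 tape=____c[c]cb   (D,c)→(A,c,L)
state=A head=0 tape=____[c]ccb   (A,c)→(D,b,L)
state=D head=-1 tape=___[_]bccb   (D,_)→(A,_,L)
state=A head=-2 tape=__[_]_bccb   (A,_)→(B,a,R)
state=B head=-1 tape=__a[_]bccb   (B,_)→(D,_,R)
state=D head=0 tape=__a_[b]ccb   (D,b)→(D,_,L)
state=D head=-1 tape=__a[_]_ccb   (D,_)→(A,_,L)
state=A head=-2 tape=__[a]__ccb   (A,a)→(B,_,L)
state=B head=-3 tape=_[_]___ccb   (B,_)→(D,_,R)
state=D head=-2 tape=__[_]__ccb   (D,_)→(A,_,L)
state=A head=-3 tape=_[_]___ccb   (A,_)→(B,a,R)
state=B head=-2 tape=_a[_]__ccb   (B,_)→(D,_,R)
state=D head=-1 tape=_a_[_]_ccb   (D,_)→(A,_,L)
state=A head=-2 tape=_a[_]__ccb   (A,_)→(B,a,R)
state=B head=-1 tape=_aa[_]_ccb   (B,_)→(D,_,R)
state=D head=0 tape=_aa_[_]ccb   (D,_)→(A,_,L)
state=A head=-1 tape=_aa[_]_ccb   (A,_)→(B,a,R)
state=B head=0 tape=_aaa[_]ccb   (B,_)→(D,_,R)
state=D head=1 tape=_aaa_[c]cb   (D,c)→(A,c,L)
state=A head=0 tape=_aaa[_]ccb   (A,_)→(B,a,R)
state=B head=1 tape=_aaaa[c]cb   (B,c)→(A,a,L)
state=A head=0 tape=_aaa[a]acb   (A,a)→(B,_,L)
state=B head=-1 tape=_aa[a]_acb   (B,a)→(D,c,R)
state=D head=0 tape=_aac[_]acb   (D,_)→(A,_,L)
state=A head=-1 tape=_aa[c]_acb   (A,c)→(D,b,L)
state=D head=-2 tape=_a[a]b_acb   (D,a)→(C,c,L)
state=C head=-3 tape=_[a]cb_acb   (C,a)→(A,b,L)
state=A head=-4 tape=[_]bcb_acb   (A,_)→(B,a,R)
state=B head=-3 tape=a[b]cb_acb
Cell -1 holds b when M halts.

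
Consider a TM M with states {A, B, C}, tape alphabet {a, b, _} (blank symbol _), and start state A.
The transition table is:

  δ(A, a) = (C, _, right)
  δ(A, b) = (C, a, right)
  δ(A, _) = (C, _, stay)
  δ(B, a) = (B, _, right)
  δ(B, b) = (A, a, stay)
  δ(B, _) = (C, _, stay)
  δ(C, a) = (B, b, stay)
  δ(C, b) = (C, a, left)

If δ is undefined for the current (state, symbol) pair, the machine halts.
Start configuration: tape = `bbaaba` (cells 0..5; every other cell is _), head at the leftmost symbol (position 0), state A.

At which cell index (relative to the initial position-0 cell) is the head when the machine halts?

3

state=A head=0 tape=[b]baaba   (A,b)→(C,a,right)
state=C head=1 tape=a[b]aaba   (C,b)→(C,a,left)
state=C head=0 tape=[a]aaaba   (C,a)→(B,b,stay)
state=B head=0 tape=[b]aaaba   (B,b)→(A,a,stay)
state=A head=0 tape=[a]aaaba   (A,a)→(C,_,right)
state=C head=1 tape=_[a]aaba   (C,a)→(B,b,stay)
state=B head=1 tape=_[b]aaba   (B,b)→(A,a,stay)
state=A head=1 tape=_[a]aaba   (A,a)→(C,_,right)
state=C head=2 tape=__[a]aba   (C,a)→(B,b,stay)
state=B head=2 tape=__[b]aba   (B,b)→(A,a,stay)
state=A head=2 tape=__[a]aba   (A,a)→(C,_,right)
state=C head=3 tape=___[a]ba   (C,a)→(B,b,stay)
state=B head=3 tape=___[b]ba   (B,b)→(A,a,stay)
state=A head=3 tape=___[a]ba   (A,a)→(C,_,right)
state=C head=4 tape=____[b]a   (C,b)→(C,a,left)
state=C head=3 tape=___[_]aa
At halt the head is at cell 3.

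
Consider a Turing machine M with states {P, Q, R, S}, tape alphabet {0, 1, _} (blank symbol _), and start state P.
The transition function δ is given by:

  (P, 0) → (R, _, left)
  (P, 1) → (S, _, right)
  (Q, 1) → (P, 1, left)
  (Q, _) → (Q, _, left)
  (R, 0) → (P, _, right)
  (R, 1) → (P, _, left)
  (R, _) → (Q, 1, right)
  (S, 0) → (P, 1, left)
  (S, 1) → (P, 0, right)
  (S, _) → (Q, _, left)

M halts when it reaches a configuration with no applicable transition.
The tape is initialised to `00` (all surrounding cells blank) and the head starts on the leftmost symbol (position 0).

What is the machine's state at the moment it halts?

P

state=P head=0 tape=__[0]0   (P,0)→(R,_,left)
state=R head=-1 tape=_[_]_0   (R,_)→(Q,1,right)
state=Q head=0 tape=_1[_]0   (Q,_)→(Q,_,left)
state=Q head=-1 tape=_[1]_0   (Q,1)→(P,1,left)
state=P head=-2 tape=[_]1_0
No transition is defined for (P, _); M halts in state P.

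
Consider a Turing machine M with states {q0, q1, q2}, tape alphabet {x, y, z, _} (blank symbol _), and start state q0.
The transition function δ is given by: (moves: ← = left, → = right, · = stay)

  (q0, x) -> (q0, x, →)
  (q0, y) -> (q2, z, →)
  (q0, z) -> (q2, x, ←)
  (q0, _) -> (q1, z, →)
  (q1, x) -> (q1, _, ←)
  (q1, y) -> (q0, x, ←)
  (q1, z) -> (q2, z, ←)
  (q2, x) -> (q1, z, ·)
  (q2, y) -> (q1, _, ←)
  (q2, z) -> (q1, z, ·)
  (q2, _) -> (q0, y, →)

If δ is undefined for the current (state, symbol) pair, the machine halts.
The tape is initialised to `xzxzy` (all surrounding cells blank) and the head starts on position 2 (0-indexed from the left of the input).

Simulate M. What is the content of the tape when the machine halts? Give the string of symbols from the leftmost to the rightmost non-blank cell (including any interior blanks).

xzzxy

q0 | __xz[x]zy   read x → write x, move →, go to q0
q0 | __xzx[z]y   read z → write x, move ←, go to q2
q2 | __xz[x]xy   read x → write z, move ·, go to q1
q1 | __xz[z]xy   read z → write z, move ←, go to q2
q2 | __x[z]zxy   read z → write z, move ·, go to q1
q1 | __x[z]zxy   read z → write z, move ←, go to q2
q2 | __[x]zzxy   read x → write z, move ·, go to q1
q1 | __[z]zzxy   read z → write z, move ←, go to q2
q2 | _[_]zzzxy   read _ → write y, move →, go to q0
q0 | _y[z]zzxy   read z → write x, move ←, go to q2
q2 | _[y]xzzxy   read y → write _, move ←, go to q1
q1 | [_]_xzzxy
The non-blank tape span at halt is xzzxy.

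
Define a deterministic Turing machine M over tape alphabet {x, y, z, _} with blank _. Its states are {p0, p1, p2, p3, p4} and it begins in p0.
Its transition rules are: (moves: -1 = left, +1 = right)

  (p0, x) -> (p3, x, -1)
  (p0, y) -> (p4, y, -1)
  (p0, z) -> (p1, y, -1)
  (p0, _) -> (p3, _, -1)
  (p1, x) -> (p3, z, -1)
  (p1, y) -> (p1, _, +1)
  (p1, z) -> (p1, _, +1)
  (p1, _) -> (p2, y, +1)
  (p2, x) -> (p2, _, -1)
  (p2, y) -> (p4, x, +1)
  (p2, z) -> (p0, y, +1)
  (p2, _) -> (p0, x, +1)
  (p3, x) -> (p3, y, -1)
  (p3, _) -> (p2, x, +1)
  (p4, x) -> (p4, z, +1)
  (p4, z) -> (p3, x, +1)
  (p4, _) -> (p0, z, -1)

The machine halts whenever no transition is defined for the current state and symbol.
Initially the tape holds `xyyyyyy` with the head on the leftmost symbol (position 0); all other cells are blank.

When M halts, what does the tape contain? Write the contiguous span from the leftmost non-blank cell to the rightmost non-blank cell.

xxzxxxyyyyy

p0 | ____[x]yyyyyy   read x → write x, move -1, go to p3
p3 | ___[_]xyyyyyy   read _ → write x, move +1, go to p2
p2 | ___x[x]yyyyyy   read x → write _, move -1, go to p2
p2 | ___[x]_yyyyyy   read x → write _, move -1, go to p2
p2 | __[_]__yyyyyy   read _ → write x, move +1, go to p0
p0 | __x[_]_yyyyyy   read _ → write _, move -1, go to p3
p3 | __[x]__yyyyyy   read x → write y, move -1, go to p3
p3 | _[_]y__yyyyyy   read _ → write x, move +1, go to p2
p2 | _x[y]__yyyyyy   read y → write x, move +1, go to p4
p4 | _xx[_]_yyyyyy   read _ → write z, move -1, go to p0
p0 | _x[x]z_yyyyyy   read x → write x, move -1, go to p3
p3 | _[x]xz_yyyyyy   read x → write y, move -1, go to p3
p3 | [_]yxz_yyyyyy   read _ → write x, move +1, go to p2
p2 | x[y]xz_yyyyyy   read y → write x, move +1, go to p4
p4 | xx[x]z_yyyyyy   read x → write z, move +1, go to p4
p4 | xxz[z]_yyyyyy   read z → write x, move +1, go to p3
p3 | xxzx[_]yyyyyy   read _ → write x, move +1, go to p2
p2 | xxzxx[y]yyyyy   read y → write x, move +1, go to p4
p4 | xxzxxx[y]yyyy
The non-blank tape span at halt is xxzxxxyyyyy.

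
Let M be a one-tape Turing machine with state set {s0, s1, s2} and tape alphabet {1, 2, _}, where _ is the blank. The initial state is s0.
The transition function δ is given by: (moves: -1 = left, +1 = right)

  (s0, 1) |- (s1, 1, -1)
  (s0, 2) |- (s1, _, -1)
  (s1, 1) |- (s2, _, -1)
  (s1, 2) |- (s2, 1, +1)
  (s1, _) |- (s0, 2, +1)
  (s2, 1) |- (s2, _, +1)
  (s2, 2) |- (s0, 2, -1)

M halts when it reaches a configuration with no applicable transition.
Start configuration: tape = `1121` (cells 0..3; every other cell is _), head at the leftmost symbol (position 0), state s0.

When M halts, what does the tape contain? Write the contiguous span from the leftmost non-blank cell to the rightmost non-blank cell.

1__21

state=s0 head=0 tape=_[1]121   (s0,1)→(s1,1,-1)
state=s1 head=-1 tape=[_]1121   (s1,_)→(s0,2,+1)
state=s0 head=0 tape=2[1]121   (s0,1)→(s1,1,-1)
state=s1 head=-1 tape=[2]1121   (s1,2)→(s2,1,+1)
state=s2 head=0 tape=1[1]121   (s2,1)→(s2,_,+1)
state=s2 head=1 tape=1_[1]21   (s2,1)→(s2,_,+1)
state=s2 head=2 tape=1__[2]1   (s2,2)→(s0,2,-1)
state=s0 head=1 tape=1_[_]21
The non-blank tape span at halt is 1__21.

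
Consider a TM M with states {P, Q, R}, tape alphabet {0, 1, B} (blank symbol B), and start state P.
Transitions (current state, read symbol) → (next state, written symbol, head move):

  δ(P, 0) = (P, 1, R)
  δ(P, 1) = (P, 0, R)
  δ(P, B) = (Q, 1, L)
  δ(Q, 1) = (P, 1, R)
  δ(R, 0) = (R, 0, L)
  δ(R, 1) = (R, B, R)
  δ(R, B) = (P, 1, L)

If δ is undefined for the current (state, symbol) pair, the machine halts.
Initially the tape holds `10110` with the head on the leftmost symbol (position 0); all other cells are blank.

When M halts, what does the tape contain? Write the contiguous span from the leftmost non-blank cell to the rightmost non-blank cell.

P | [1]0110BB   read 1 → write 0, move R, go to P
P | 0[0]110BB   read 0 → write 1, move R, go to P
P | 01[1]10BB   read 1 → write 0, move R, go to P
P | 010[1]0BB   read 1 → write 0, move R, go to P
P | 0100[0]BB   read 0 → write 1, move R, go to P
P | 01001[B]B   read B → write 1, move L, go to Q
Q | 0100[1]1B   read 1 → write 1, move R, go to P
P | 01001[1]B   read 1 → write 0, move R, go to P
P | 010010[B]   read B → write 1, move L, go to Q
Q | 01001[0]1
The non-blank tape span at halt is 0100101.

0100101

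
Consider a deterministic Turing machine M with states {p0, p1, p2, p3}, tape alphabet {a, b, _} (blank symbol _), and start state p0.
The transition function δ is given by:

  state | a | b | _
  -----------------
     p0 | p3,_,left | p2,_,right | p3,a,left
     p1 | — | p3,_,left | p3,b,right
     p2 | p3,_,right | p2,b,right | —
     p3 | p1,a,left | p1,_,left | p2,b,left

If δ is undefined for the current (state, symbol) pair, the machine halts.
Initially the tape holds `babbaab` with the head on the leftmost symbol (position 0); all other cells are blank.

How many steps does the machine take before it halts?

20

state=p0 head=0 tape=[b]abbaab   (p0,b)→(p2,_,right)
state=p2 head=1 tape=_[a]bbaab   (p2,a)→(p3,_,right)
state=p3 head=2 tape=__[b]baab   (p3,b)→(p1,_,left)
state=p1 head=1 tape=_[_]_baab   (p1,_)→(p3,b,right)
state=p3 head=2 tape=_b[_]baab   (p3,_)→(p2,b,left)
state=p2 head=1 tape=_[b]bbaab   (p2,b)→(p2,b,right)
state=p2 head=2 tape=_b[b]baab   (p2,b)→(p2,b,right)
state=p2 head=3 tape=_bb[b]aab   (p2,b)→(p2,b,right)
state=p2 head=4 tape=_bbb[a]ab   (p2,a)→(p3,_,right)
state=p3 head=5 tape=_bbb_[a]b   (p3,a)→(p1,a,left)
state=p1 head=4 tape=_bbb[_]ab   (p1,_)→(p3,b,right)
state=p3 head=5 tape=_bbbb[a]b   (p3,a)→(p1,a,left)
state=p1 head=4 tape=_bbb[b]ab   (p1,b)→(p3,_,left)
state=p3 head=3 tape=_bb[b]_ab   (p3,b)→(p1,_,left)
state=p1 head=2 tape=_b[b]__ab   (p1,b)→(p3,_,left)
state=p3 head=1 tape=_[b]___ab   (p3,b)→(p1,_,left)
state=p1 head=0 tape=[_]____ab   (p1,_)→(p3,b,right)
state=p3 head=1 tape=b[_]___ab   (p3,_)→(p2,b,left)
state=p2 head=0 tape=[b]b___ab   (p2,b)→(p2,b,right)
state=p2 head=1 tape=b[b]___ab   (p2,b)→(p2,b,right)
state=p2 head=2 tape=bb[_]__ab
M halts after 20 transitions.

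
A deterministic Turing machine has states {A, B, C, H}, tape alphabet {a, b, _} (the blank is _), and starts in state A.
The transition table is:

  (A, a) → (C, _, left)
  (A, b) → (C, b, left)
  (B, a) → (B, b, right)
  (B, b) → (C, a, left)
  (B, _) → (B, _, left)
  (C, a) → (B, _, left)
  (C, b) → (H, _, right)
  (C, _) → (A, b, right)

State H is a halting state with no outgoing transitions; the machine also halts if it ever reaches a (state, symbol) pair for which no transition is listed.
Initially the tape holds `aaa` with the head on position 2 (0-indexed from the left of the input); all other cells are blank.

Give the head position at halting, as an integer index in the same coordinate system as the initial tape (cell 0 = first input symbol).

A | _aa[a]   read a → write _, move left, go to C
C | _a[a]_   read a → write _, move left, go to B
B | _[a]__   read a → write b, move right, go to B
B | _b[_]_   read _ → write _, move left, go to B
B | _[b]__   read b → write a, move left, go to C
C | [_]a__   read _ → write b, move right, go to A
A | b[a]__   read a → write _, move left, go to C
C | [b]___   read b → write _, move right, go to H
H | _[_]__
At halt the head is at cell 0.

0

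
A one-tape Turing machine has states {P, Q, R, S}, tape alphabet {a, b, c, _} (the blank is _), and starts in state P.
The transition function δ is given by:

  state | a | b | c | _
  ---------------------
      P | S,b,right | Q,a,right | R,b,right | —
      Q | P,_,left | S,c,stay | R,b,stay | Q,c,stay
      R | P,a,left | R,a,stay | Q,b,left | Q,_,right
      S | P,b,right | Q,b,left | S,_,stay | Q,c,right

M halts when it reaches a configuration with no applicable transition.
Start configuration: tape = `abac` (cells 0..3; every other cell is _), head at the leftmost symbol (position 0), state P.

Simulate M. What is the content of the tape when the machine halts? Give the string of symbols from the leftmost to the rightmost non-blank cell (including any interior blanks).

state=P head=0 tape=[a]bac   (P,a)→(S,b,right)
state=S head=1 tape=b[b]ac   (S,b)→(Q,b,left)
state=Q head=0 tape=[b]bac   (Q,b)→(S,c,stay)
state=S head=0 tape=[c]bac   (S,c)→(S,_,stay)
state=S head=0 tape=[_]bac   (S,_)→(Q,c,right)
state=Q head=1 tape=c[b]ac   (Q,b)→(S,c,stay)
state=S head=1 tape=c[c]ac   (S,c)→(S,_,stay)
state=S head=1 tape=c[_]ac   (S,_)→(Q,c,right)
state=Q head=2 tape=cc[a]c   (Q,a)→(P,_,left)
state=P head=1 tape=c[c]_c   (P,c)→(R,b,right)
state=R head=2 tape=cb[_]c   (R,_)→(Q,_,right)
state=Q head=3 tape=cb_[c]   (Q,c)→(R,b,stay)
state=R head=3 tape=cb_[b]   (R,b)→(R,a,stay)
state=R head=3 tape=cb_[a]   (R,a)→(P,a,left)
state=P head=2 tape=cb[_]a
The non-blank tape span at halt is cb_a.

cb_a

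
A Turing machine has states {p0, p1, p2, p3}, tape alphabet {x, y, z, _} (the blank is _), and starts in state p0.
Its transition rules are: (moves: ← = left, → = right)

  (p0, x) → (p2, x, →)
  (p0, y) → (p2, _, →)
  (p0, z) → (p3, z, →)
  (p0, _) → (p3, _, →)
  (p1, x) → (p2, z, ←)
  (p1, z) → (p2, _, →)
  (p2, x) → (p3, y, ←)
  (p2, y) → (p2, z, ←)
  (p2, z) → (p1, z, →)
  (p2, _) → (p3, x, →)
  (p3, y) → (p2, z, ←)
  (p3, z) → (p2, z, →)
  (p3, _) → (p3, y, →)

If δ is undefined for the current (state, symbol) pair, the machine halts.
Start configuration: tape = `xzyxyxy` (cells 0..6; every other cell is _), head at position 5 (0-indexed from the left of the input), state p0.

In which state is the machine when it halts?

p0 | xzyxy[x]y   read x → write x, move →, go to p2
p2 | xzyxyx[y]   read y → write z, move ←, go to p2
p2 | xzyxy[x]z   read x → write y, move ←, go to p3
p3 | xzyx[y]yz   read y → write z, move ←, go to p2
p2 | xzy[x]zyz   read x → write y, move ←, go to p3
p3 | xz[y]yzyz   read y → write z, move ←, go to p2
p2 | x[z]zyzyz   read z → write z, move →, go to p1
p1 | xz[z]yzyz   read z → write _, move →, go to p2
p2 | xz_[y]zyz   read y → write z, move ←, go to p2
p2 | xz[_]zzyz   read _ → write x, move →, go to p3
p3 | xzx[z]zyz   read z → write z, move →, go to p2
p2 | xzxz[z]yz   read z → write z, move →, go to p1
p1 | xzxzz[y]z
No transition is defined for (p1, y); M halts in state p1.

p1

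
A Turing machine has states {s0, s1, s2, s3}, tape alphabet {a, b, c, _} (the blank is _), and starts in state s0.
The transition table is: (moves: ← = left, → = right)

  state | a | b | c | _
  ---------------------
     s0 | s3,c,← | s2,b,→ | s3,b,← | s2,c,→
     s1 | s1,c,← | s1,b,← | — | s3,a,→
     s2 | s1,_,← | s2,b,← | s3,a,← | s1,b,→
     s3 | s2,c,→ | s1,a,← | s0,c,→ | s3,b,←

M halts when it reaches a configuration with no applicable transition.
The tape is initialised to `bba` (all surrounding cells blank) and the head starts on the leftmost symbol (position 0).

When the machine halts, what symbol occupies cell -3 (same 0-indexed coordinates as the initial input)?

s0 | ___[b]ba   read b → write b, move →, go to s2
s2 | ___b[b]a   read b → write b, move ←, go to s2
s2 | ___[b]ba   read b → write b, move ←, go to s2
s2 | __[_]bba   read _ → write b, move →, go to s1
s1 | __b[b]ba   read b → write b, move ←, go to s1
s1 | __[b]bba   read b → write b, move ←, go to s1
s1 | _[_]bbba   read _ → write a, move →, go to s3
s3 | _a[b]bba   read b → write a, move ←, go to s1
s1 | _[a]abba   read a → write c, move ←, go to s1
s1 | [_]cabba   read _ → write a, move →, go to s3
s3 | a[c]abba   read c → write c, move →, go to s0
s0 | ac[a]bba   read a → write c, move ←, go to s3
s3 | a[c]cbba   read c → write c, move →, go to s0
s0 | ac[c]bba   read c → write b, move ←, go to s3
s3 | a[c]bbba   read c → write c, move →, go to s0
s0 | ac[b]bba   read b → write b, move →, go to s2
s2 | acb[b]ba   read b → write b, move ←, go to s2
s2 | ac[b]bba   read b → write b, move ←, go to s2
s2 | a[c]bbba   read c → write a, move ←, go to s3
s3 | [a]abbba   read a → write c, move →, go to s2
s2 | c[a]bbba   read a → write _, move ←, go to s1
s1 | [c]_bbba
Cell -3 holds c when M halts.

c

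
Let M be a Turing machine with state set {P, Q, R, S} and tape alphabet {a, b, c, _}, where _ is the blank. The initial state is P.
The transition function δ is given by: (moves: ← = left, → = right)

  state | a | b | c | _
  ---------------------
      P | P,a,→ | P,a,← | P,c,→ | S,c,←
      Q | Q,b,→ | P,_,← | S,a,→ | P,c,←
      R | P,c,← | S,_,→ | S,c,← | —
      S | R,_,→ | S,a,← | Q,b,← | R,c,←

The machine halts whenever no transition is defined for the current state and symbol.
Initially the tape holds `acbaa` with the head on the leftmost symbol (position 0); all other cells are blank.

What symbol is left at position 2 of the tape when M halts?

c

state=P head=0 tape=_[a]cbaa__   (P,a)→(P,a,→)
state=P head=1 tape=_a[c]baa__   (P,c)→(P,c,→)
state=P head=2 tape=_ac[b]aa__   (P,b)→(P,a,←)
state=P head=1 tape=_a[c]aaa__   (P,c)→(P,c,→)
state=P head=2 tape=_ac[a]aa__   (P,a)→(P,a,→)
state=P head=3 tape=_aca[a]a__   (P,a)→(P,a,→)
state=P head=4 tape=_acaa[a]__   (P,a)→(P,a,→)
state=P head=5 tape=_acaaa[_]_   (P,_)→(S,c,←)
state=S head=4 tape=_acaa[a]c_   (S,a)→(R,_,→)
state=R head=5 tape=_acaa_[c]_   (R,c)→(S,c,←)
state=S head=4 tape=_acaa[_]c_   (S,_)→(R,c,←)
state=R head=3 tape=_aca[a]cc_   (R,a)→(P,c,←)
state=P head=2 tape=_ac[a]ccc_   (P,a)→(P,a,→)
state=P head=3 tape=_aca[c]cc_   (P,c)→(P,c,→)
state=P head=4 tape=_acac[c]c_   (P,c)→(P,c,→)
state=P head=5 tape=_acacc[c]_   (P,c)→(P,c,→)
state=P head=6 tape=_acaccc[_]   (P,_)→(S,c,←)
state=S head=5 tape=_acacc[c]c   (S,c)→(Q,b,←)
state=Q head=4 tape=_acac[c]bc   (Q,c)→(S,a,→)
state=S head=5 tape=_acaca[b]c   (S,b)→(S,a,←)
state=S head=4 tape=_acac[a]ac   (S,a)→(R,_,→)
state=R head=5 tape=_acac_[a]c   (R,a)→(P,c,←)
state=P head=4 tape=_acac[_]cc   (P,_)→(S,c,←)
state=S head=3 tape=_aca[c]ccc   (S,c)→(Q,b,←)
state=Q head=2 tape=_ac[a]bccc   (Q,a)→(Q,b,→)
state=Q head=3 tape=_acb[b]ccc   (Q,b)→(P,_,←)
state=P head=2 tape=_ac[b]_ccc   (P,b)→(P,a,←)
state=P head=1 tape=_a[c]a_ccc   (P,c)→(P,c,→)
state=P head=2 tape=_ac[a]_ccc   (P,a)→(P,a,→)
state=P head=3 tape=_aca[_]ccc   (P,_)→(S,c,←)
state=S head=2 tape=_ac[a]cccc   (S,a)→(R,_,→)
state=R head=3 tape=_ac_[c]ccc   (R,c)→(S,c,←)
state=S head=2 tape=_ac[_]cccc   (S,_)→(R,c,←)
state=R head=1 tape=_a[c]ccccc   (R,c)→(S,c,←)
state=S head=0 tape=_[a]cccccc   (S,a)→(R,_,→)
state=R head=1 tape=__[c]ccccc   (R,c)→(S,c,←)
state=S head=0 tape=_[_]cccccc   (S,_)→(R,c,←)
state=R head=-1 tape=[_]ccccccc
Cell 2 holds c when M halts.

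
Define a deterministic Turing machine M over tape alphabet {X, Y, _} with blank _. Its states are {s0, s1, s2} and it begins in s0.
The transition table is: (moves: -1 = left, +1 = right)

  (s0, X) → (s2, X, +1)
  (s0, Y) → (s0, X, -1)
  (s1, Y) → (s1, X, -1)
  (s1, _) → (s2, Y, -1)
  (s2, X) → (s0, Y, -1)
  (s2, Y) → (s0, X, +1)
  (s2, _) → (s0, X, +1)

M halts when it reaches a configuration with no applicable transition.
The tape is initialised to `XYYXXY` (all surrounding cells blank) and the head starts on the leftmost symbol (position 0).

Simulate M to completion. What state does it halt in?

s0

s0 | [X]YYXXY_   read X → write X, move +1, go to s2
s2 | X[Y]YXXY_   read Y → write X, move +1, go to s0
s0 | XX[Y]XXY_   read Y → write X, move -1, go to s0
s0 | X[X]XXXY_   read X → write X, move +1, go to s2
s2 | XX[X]XXY_   read X → write Y, move -1, go to s0
s0 | X[X]YXXY_   read X → write X, move +1, go to s2
s2 | XX[Y]XXY_   read Y → write X, move +1, go to s0
s0 | XXX[X]XY_   read X → write X, move +1, go to s2
s2 | XXXX[X]Y_   read X → write Y, move -1, go to s0
s0 | XXX[X]YY_   read X → write X, move +1, go to s2
s2 | XXXX[Y]Y_   read Y → write X, move +1, go to s0
s0 | XXXXX[Y]_   read Y → write X, move -1, go to s0
s0 | XXXX[X]X_   read X → write X, move +1, go to s2
s2 | XXXXX[X]_   read X → write Y, move -1, go to s0
s0 | XXXX[X]Y_   read X → write X, move +1, go to s2
s2 | XXXXX[Y]_   read Y → write X, move +1, go to s0
s0 | XXXXXX[_]
No transition is defined for (s0, _); M halts in state s0.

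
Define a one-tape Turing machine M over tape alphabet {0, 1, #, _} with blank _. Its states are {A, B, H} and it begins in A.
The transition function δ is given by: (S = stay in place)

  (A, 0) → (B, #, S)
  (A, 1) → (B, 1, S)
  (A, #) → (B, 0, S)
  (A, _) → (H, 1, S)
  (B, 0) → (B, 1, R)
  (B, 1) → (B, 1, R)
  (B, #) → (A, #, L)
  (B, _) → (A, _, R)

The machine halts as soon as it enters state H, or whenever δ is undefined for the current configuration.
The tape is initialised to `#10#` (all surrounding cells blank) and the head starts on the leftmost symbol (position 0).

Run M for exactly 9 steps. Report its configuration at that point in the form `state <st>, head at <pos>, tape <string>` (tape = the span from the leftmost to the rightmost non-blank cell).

A | [#]10#   read # → write 0, move S, go to B
B | [0]10#   read 0 → write 1, move R, go to B
B | 1[1]0#   read 1 → write 1, move R, go to B
B | 11[0]#   read 0 → write 1, move R, go to B
B | 111[#]   read # → write #, move L, go to A
A | 11[1]#   read 1 → write 1, move S, go to B
B | 11[1]#   read 1 → write 1, move R, go to B
B | 111[#]   read # → write #, move L, go to A
A | 11[1]#   read 1 → write 1, move S, go to B
B | 11[1]#
After 9 steps: state B, head at 2, tape 111#.

state B, head at 2, tape 111#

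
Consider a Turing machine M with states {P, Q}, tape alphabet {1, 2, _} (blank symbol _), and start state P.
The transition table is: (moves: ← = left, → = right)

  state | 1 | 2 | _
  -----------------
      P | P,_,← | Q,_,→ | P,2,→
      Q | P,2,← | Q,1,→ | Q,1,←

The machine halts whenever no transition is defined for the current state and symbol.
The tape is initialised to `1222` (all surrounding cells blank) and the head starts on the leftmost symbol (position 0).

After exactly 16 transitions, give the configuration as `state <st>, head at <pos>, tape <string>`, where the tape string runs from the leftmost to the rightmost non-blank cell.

state Q, head at 4, tape 22222_1

P | _[1]222__   read 1 → write _, move ←, go to P
P | [_]_222__   read _ → write 2, move →, go to P
P | 2[_]222__   read _ → write 2, move →, go to P
P | 22[2]22__   read 2 → write _, move →, go to Q
Q | 22_[2]2__   read 2 → write 1, move →, go to Q
Q | 22_1[2]__   read 2 → write 1, move →, go to Q
Q | 22_11[_]_   read _ → write 1, move ←, go to Q
Q | 22_1[1]1_   read 1 → write 2, move ←, go to P
P | 22_[1]21_   read 1 → write _, move ←, go to P
P | 22[_]_21_   read _ → write 2, move →, go to P
P | 222[_]21_   read _ → write 2, move →, go to P
P | 2222[2]1_   read 2 → write _, move →, go to Q
Q | 2222_[1]_   read 1 → write 2, move ←, go to P
P | 2222[_]2_   read _ → write 2, move →, go to P
P | 22222[2]_   read 2 → write _, move →, go to Q
Q | 22222_[_]   read _ → write 1, move ←, go to Q
Q | 22222[_]1
After 16 steps: state Q, head at 4, tape 22222_1.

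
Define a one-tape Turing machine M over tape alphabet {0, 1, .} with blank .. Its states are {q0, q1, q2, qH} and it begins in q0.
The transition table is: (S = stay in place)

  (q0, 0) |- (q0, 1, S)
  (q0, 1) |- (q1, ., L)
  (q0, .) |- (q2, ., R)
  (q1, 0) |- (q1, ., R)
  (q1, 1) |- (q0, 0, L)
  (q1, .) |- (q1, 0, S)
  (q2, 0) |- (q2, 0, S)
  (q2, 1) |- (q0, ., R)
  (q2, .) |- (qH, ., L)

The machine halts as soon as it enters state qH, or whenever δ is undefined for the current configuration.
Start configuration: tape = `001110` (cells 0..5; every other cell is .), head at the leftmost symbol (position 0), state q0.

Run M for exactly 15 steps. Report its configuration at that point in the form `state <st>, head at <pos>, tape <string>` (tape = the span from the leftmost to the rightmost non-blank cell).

q0 | .[0]01110   read 0 → write 1, move S, go to q0
q0 | .[1]01110   read 1 → write ., move L, go to q1
q1 | [.].01110   read . → write 0, move S, go to q1
q1 | [0].01110   read 0 → write ., move R, go to q1
q1 | .[.]01110   read . → write 0, move S, go to q1
q1 | .[0]01110   read 0 → write ., move R, go to q1
q1 | ..[0]1110   read 0 → write ., move R, go to q1
q1 | ...[1]110   read 1 → write 0, move L, go to q0
q0 | ..[.]0110   read . → write ., move R, go to q2
q2 | ...[0]110   read 0 → write 0, move S, go to q2
q2 | ...[0]110   read 0 → write 0, move S, go to q2
q2 | ...[0]110   read 0 → write 0, move S, go to q2
q2 | ...[0]110   read 0 → write 0, move S, go to q2
q2 | ...[0]110   read 0 → write 0, move S, go to q2
q2 | ...[0]110   read 0 → write 0, move S, go to q2
q2 | ...[0]110
After 15 steps: state q2, head at 2, tape 0110.

state q2, head at 2, tape 0110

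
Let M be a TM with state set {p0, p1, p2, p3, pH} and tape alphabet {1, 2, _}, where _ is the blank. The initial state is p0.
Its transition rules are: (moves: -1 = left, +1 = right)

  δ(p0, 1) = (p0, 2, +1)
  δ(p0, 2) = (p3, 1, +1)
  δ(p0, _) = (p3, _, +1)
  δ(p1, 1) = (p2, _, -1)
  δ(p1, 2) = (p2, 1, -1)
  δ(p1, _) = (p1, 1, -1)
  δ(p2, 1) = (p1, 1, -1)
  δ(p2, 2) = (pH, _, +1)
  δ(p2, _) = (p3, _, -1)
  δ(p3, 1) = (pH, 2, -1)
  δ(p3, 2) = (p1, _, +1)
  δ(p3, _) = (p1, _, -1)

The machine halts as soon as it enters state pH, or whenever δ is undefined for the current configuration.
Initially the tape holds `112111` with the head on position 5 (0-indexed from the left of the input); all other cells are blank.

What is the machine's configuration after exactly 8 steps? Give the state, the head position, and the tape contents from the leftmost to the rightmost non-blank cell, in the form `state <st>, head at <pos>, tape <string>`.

state=p0 head=5 tape=11211[1]__   (p0,1)→(p0,2,+1)
state=p0 head=6 tape=112112[_]_   (p0,_)→(p3,_,+1)
state=p3 head=7 tape=112112_[_]   (p3,_)→(p1,_,-1)
state=p1 head=6 tape=112112[_]_   (p1,_)→(p1,1,-1)
state=p1 head=5 tape=11211[2]1_   (p1,2)→(p2,1,-1)
state=p2 head=4 tape=1121[1]11_   (p2,1)→(p1,1,-1)
state=p1 head=3 tape=112[1]111_   (p1,1)→(p2,_,-1)
state=p2 head=2 tape=11[2]_111_   (p2,2)→(pH,_,+1)
state=pH head=3 tape=11_[_]111_
After 8 steps: state pH, head at 3, tape 11__111.

state pH, head at 3, tape 11__111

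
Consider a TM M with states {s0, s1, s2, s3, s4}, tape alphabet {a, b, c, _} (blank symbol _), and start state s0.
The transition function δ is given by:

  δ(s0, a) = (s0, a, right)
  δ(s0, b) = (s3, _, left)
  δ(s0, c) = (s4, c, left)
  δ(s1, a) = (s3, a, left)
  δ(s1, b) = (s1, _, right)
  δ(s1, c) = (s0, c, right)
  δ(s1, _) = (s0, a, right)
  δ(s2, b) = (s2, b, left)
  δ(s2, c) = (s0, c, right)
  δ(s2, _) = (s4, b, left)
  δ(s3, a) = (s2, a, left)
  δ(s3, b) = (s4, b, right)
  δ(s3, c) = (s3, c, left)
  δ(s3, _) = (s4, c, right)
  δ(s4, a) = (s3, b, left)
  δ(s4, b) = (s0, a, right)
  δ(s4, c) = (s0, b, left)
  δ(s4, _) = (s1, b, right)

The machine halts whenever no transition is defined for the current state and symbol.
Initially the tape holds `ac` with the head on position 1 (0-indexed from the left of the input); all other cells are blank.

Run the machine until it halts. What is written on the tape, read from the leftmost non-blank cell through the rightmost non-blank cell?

s0 | ____a[c]   read c → write c, move left, go to s4
s4 | ____[a]c   read a → write b, move left, go to s3
s3 | ___[_]bc   read _ → write c, move right, go to s4
s4 | ___c[b]c   read b → write a, move right, go to s0
s0 | ___ca[c]   read c → write c, move left, go to s4
s4 | ___c[a]c   read a → write b, move left, go to s3
s3 | ___[c]bc   read c → write c, move left, go to s3
s3 | __[_]cbc   read _ → write c, move right, go to s4
s4 | __c[c]bc   read c → write b, move left, go to s0
s0 | __[c]bbc   read c → write c, move left, go to s4
s4 | _[_]cbbc   read _ → write b, move right, go to s1
s1 | _b[c]bbc   read c → write c, move right, go to s0
s0 | _bc[b]bc   read b → write _, move left, go to s3
s3 | _b[c]_bc   read c → write c, move left, go to s3
s3 | _[b]c_bc   read b → write b, move right, go to s4
s4 | _b[c]_bc   read c → write b, move left, go to s0
s0 | _[b]b_bc   read b → write _, move left, go to s3
s3 | [_]_b_bc   read _ → write c, move right, go to s4
s4 | c[_]b_bc   read _ → write b, move right, go to s1
s1 | cb[b]_bc   read b → write _, move right, go to s1
s1 | cb_[_]bc   read _ → write a, move right, go to s0
s0 | cb_a[b]c   read b → write _, move left, go to s3
s3 | cb_[a]_c   read a → write a, move left, go to s2
s2 | cb[_]a_c   read _ → write b, move left, go to s4
s4 | c[b]ba_c   read b → write a, move right, go to s0
s0 | ca[b]a_c   read b → write _, move left, go to s3
s3 | c[a]_a_c   read a → write a, move left, go to s2
s2 | [c]a_a_c   read c → write c, move right, go to s0
s0 | c[a]_a_c   read a → write a, move right, go to s0
s0 | ca[_]a_c
The non-blank tape span at halt is ca_a_c.

ca_a_c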